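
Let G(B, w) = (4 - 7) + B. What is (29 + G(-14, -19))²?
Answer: 144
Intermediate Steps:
G(B, w) = -3 + B
(29 + G(-14, -19))² = (29 + (-3 - 14))² = (29 - 17)² = 12² = 144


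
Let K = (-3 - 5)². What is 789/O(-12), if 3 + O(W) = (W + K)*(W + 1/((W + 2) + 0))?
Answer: -3945/3161 ≈ -1.2480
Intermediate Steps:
K = 64 (K = (-8)² = 64)
O(W) = -3 + (64 + W)*(W + 1/(2 + W)) (O(W) = -3 + (W + 64)*(W + 1/((W + 2) + 0)) = -3 + (64 + W)*(W + 1/((2 + W) + 0)) = -3 + (64 + W)*(W + 1/(2 + W)))
789/O(-12) = 789/(((58 + (-12)³ + 66*(-12)² + 126*(-12))/(2 - 12))) = 789/(((58 - 1728 + 66*144 - 1512)/(-10))) = 789/((-(58 - 1728 + 9504 - 1512)/10)) = 789/((-⅒*6322)) = 789/(-3161/5) = 789*(-5/3161) = -3945/3161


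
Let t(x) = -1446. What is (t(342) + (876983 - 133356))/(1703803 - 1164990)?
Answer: 67471/48983 ≈ 1.3774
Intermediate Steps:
(t(342) + (876983 - 133356))/(1703803 - 1164990) = (-1446 + (876983 - 133356))/(1703803 - 1164990) = (-1446 + 743627)/538813 = 742181*(1/538813) = 67471/48983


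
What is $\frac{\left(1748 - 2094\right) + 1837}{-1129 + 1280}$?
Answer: $\frac{1491}{151} \approx 9.8742$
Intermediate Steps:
$\frac{\left(1748 - 2094\right) + 1837}{-1129 + 1280} = \frac{-346 + 1837}{151} = 1491 \cdot \frac{1}{151} = \frac{1491}{151}$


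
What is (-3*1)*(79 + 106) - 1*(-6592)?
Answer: 6037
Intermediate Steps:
(-3*1)*(79 + 106) - 1*(-6592) = -3*185 + 6592 = -555 + 6592 = 6037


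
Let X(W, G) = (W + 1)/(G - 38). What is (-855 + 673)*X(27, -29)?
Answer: 5096/67 ≈ 76.060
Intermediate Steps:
X(W, G) = (1 + W)/(-38 + G)
(-855 + 673)*X(27, -29) = (-855 + 673)*((1 + 27)/(-38 - 29)) = -182*28/(-67) = -(-182)*28/67 = -182*(-28/67) = 5096/67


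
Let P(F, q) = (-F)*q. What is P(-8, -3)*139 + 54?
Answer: -3282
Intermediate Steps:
P(F, q) = -F*q
P(-8, -3)*139 + 54 = -1*(-8)*(-3)*139 + 54 = -24*139 + 54 = -3336 + 54 = -3282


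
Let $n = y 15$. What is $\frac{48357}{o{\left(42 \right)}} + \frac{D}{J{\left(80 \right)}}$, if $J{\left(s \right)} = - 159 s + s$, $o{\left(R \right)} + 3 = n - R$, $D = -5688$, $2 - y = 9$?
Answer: $- \frac{32193}{100} \approx -321.93$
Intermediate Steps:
$y = -7$ ($y = 2 - 9 = -7$)
$n = -105$ ($n = \left(-7\right) 15 = -105$)
$o{\left(R \right)} = -108 - R$ ($o{\left(R \right)} = -3 - \left(105 + R\right) = -108 - R$)
$J{\left(s \right)} = - 158 s$
$\frac{48357}{o{\left(42 \right)}} + \frac{D}{J{\left(80 \right)}} = \frac{48357}{-108 - 42} - \frac{5688}{\left(-158\right) 80} = \frac{48357}{-108 - 42} - \frac{5688}{-12640} = \frac{48357}{-150} - - \frac{9}{20} = 48357 \left(- \frac{1}{150}\right) + \frac{9}{20} = - \frac{16119}{50} + \frac{9}{20} = - \frac{32193}{100}$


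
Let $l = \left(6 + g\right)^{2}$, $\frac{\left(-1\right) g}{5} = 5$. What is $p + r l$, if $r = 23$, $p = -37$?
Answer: $8266$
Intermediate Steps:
$g = -25$ ($g = \left(-5\right) 5 = -25$)
$l = 361$ ($l = \left(6 - 25\right)^{2} = \left(-19\right)^{2} = 361$)
$p + r l = -37 + 23 \cdot 361 = -37 + 8303 = 8266$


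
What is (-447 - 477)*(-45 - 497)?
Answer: 500808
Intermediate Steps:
(-447 - 477)*(-45 - 497) = -924*(-542) = 500808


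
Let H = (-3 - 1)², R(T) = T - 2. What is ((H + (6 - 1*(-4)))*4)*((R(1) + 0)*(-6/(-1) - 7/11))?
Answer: -6136/11 ≈ -557.82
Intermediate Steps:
R(T) = -2 + T
H = 16 (H = (-4)² = 16)
((H + (6 - 1*(-4)))*4)*((R(1) + 0)*(-6/(-1) - 7/11)) = ((16 + (6 - 1*(-4)))*4)*(((-2 + 1) + 0)*(-6/(-1) - 7/11)) = ((16 + (6 + 4))*4)*((-1 + 0)*(-6*(-1) - 7*1/11)) = ((16 + 10)*4)*(-(6 - 7/11)) = (26*4)*(-1*59/11) = 104*(-59/11) = -6136/11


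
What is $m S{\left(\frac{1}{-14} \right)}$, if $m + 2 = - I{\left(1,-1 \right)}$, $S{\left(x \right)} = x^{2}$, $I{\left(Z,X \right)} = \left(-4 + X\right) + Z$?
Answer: $\frac{1}{98} \approx 0.010204$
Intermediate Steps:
$I{\left(Z,X \right)} = -4 + X + Z$
$m = 2$ ($m = -2 - \left(-4 - 1 + 1\right) = -2 - -4 = -2 + 4 = 2$)
$m S{\left(\frac{1}{-14} \right)} = 2 \left(\frac{1}{-14}\right)^{2} = 2 \left(- \frac{1}{14}\right)^{2} = 2 \cdot \frac{1}{196} = \frac{1}{98}$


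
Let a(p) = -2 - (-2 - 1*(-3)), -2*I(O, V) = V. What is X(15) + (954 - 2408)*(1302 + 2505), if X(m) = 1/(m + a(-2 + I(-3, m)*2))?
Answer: -66424535/12 ≈ -5.5354e+6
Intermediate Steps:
I(O, V) = -V/2
a(p) = -3 (a(p) = -2 - (-2 + 3) = -2 - 1*1 = -2 - 1 = -3)
X(m) = 1/(-3 + m) (X(m) = 1/(m - 3) = 1/(-3 + m))
X(15) + (954 - 2408)*(1302 + 2505) = 1/(-3 + 15) + (954 - 2408)*(1302 + 2505) = 1/12 - 1454*3807 = 1/12 - 5535378 = -66424535/12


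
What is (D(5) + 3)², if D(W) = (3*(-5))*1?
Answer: 144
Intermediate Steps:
D(W) = -15 (D(W) = -15*1 = -15)
(D(5) + 3)² = (-15 + 3)² = (-12)² = 144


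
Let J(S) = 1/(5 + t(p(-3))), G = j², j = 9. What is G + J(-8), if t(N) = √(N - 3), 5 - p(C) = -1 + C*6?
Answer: 329/4 - √21/4 ≈ 81.104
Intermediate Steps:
p(C) = 6 - 6*C (p(C) = 5 - (-1 + C*6) = 5 - (-1 + 6*C) = 5 + (1 - 6*C) = 6 - 6*C)
t(N) = √(-3 + N)
G = 81 (G = 9² = 81)
J(S) = 1/(5 + √21) (J(S) = 1/(5 + √(-3 + (6 - 6*(-3)))) = 1/(5 + √(-3 + (6 + 18))) = 1/(5 + √(-3 + 24)) = 1/(5 + √21))
G + J(-8) = 81 + (5/4 - √21/4) = 329/4 - √21/4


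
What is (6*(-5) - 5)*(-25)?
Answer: 875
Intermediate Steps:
(6*(-5) - 5)*(-25) = (-30 - 5)*(-25) = -35*(-25) = 875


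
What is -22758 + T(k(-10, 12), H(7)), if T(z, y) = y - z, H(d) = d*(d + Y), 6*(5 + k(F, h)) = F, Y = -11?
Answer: -68338/3 ≈ -22779.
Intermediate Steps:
k(F, h) = -5 + F/6
H(d) = d*(-11 + d) (H(d) = d*(d - 11) = d*(-11 + d))
-22758 + T(k(-10, 12), H(7)) = -22758 + (7*(-11 + 7) - (-5 + (⅙)*(-10))) = -22758 + (7*(-4) - (-5 - 5/3)) = -22758 + (-28 - 1*(-20/3)) = -22758 + (-28 + 20/3) = -22758 - 64/3 = -68338/3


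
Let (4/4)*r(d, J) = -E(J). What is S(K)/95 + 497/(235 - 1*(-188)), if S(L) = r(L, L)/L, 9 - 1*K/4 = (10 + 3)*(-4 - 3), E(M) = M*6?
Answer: 44677/40185 ≈ 1.1118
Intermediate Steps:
E(M) = 6*M
K = 400 (K = 36 - 4*(10 + 3)*(-4 - 3) = 36 - 52*(-7) = 36 - 4*(-91) = 36 + 364 = 400)
r(d, J) = -6*J
S(L) = -6 (S(L) = (-6*L)/L = -6)
S(K)/95 + 497/(235 - 1*(-188)) = -6/95 + 497/(235 - 1*(-188)) = -6*1/95 + 497/(235 + 188) = -6/95 + 497/423 = 44677/40185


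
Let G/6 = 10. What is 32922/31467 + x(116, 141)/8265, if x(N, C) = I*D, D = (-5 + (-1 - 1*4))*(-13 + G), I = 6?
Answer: 4074742/5779439 ≈ 0.70504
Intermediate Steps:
G = 60 (G = 6*10 = 60)
D = -470 (D = (-5 + (-1 - 1*4))*(-13 + 60) = (-5 + (-1 - 4))*47 = (-5 - 5)*47 = -10*47 = -470)
x(N, C) = -2820 (x(N, C) = 6*(-470) = -2820)
32922/31467 + x(116, 141)/8265 = 32922/31467 - 2820/8265 = 32922*(1/31467) - 2820*1/8265 = 10974/10489 - 188/551 = 4074742/5779439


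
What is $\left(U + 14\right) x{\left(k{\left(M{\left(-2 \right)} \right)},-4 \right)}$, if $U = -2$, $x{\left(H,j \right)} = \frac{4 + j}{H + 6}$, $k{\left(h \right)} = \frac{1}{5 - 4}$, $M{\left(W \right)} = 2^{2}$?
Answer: $0$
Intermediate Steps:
$M{\left(W \right)} = 4$
$k{\left(h \right)} = 1$ ($k{\left(h \right)} = 1^{-1} = 1$)
$x{\left(H,j \right)} = \frac{4 + j}{6 + H}$
$\left(U + 14\right) x{\left(k{\left(M{\left(-2 \right)} \right)},-4 \right)} = \left(-2 + 14\right) \frac{4 - 4}{6 + 1} = 12 \cdot \frac{1}{7} \cdot 0 = 12 \cdot 0 = 0$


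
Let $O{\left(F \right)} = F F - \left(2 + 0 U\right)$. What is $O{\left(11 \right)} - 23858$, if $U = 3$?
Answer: $-23739$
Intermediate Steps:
$O{\left(F \right)} = -2 + F^{2}$ ($O{\left(F \right)} = F F + \left(-2 + 0 \cdot 3\right) = F^{2} + \left(-2 + 0\right) = F^{2} - 2 = -2 + F^{2}$)
$O{\left(11 \right)} - 23858 = \left(-2 + 11^{2}\right) - 23858 = \left(-2 + 121\right) - 23858 = 119 - 23858 = -23739$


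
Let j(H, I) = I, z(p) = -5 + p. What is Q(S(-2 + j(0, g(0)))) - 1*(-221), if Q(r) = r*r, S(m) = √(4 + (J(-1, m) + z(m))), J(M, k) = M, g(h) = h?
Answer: 217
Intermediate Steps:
S(m) = √(-2 + m) (S(m) = √(4 + (-1 + (-5 + m))) = √(4 + (-6 + m)) = √(-2 + m))
Q(r) = r²
Q(S(-2 + j(0, g(0)))) - 1*(-221) = (√(-2 + (-2 + 0)))² - 1*(-221) = (√(-2 - 2))² + 221 = (√(-4))² + 221 = (2*I)² + 221 = -4 + 221 = 217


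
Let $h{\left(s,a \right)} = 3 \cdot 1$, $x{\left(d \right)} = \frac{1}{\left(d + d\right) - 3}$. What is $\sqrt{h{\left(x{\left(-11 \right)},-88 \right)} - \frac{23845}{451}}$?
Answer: $\frac{2 i \sqrt{2535973}}{451} \approx 7.062 i$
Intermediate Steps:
$x{\left(d \right)} = \frac{1}{-3 + 2 d}$ ($x{\left(d \right)} = \frac{1}{2 d - 3} = \frac{1}{-3 + 2 d}$)
$h{\left(s,a \right)} = 3$
$\sqrt{h{\left(x{\left(-11 \right)},-88 \right)} - \frac{23845}{451}} = \sqrt{3 - \frac{23845}{451}} = \sqrt{- \frac{22492}{451}} = \frac{2 i \sqrt{2535973}}{451}$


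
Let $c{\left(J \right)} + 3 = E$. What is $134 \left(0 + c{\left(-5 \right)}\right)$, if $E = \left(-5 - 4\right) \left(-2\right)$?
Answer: $2010$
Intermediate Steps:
$E = 18$ ($E = \left(-9\right) \left(-2\right) = 18$)
$c{\left(J \right)} = 15$ ($c{\left(J \right)} = -3 + 18 = 15$)
$134 \left(0 + c{\left(-5 \right)}\right) = 134 \left(0 + 15\right) = 134 \cdot 15 = 2010$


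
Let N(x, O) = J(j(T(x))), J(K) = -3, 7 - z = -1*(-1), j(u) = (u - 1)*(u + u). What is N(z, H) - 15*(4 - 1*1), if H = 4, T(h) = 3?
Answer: -48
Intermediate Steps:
j(u) = 2*u*(-1 + u) (j(u) = (-1 + u)*(2*u) = 2*u*(-1 + u))
z = 6 (z = 7 - (-1)*(-1) = 7 - 1*1 = 7 - 1 = 6)
N(x, O) = -3
N(z, H) - 15*(4 - 1*1) = -3 - 15*(4 - 1*1) = -3 - 15*(4 - 1) = -3 - 15*3 = -3 - 45 = -48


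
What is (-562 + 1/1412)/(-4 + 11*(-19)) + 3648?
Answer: 1097951431/300756 ≈ 3650.6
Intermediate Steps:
(-562 + 1/1412)/(-4 + 11*(-19)) + 3648 = (-562 + 1/1412)/(-4 - 209) + 3648 = -793543/1412/(-213) + 3648 = -793543/1412*(-1/213) + 3648 = 793543/300756 + 3648 = 1097951431/300756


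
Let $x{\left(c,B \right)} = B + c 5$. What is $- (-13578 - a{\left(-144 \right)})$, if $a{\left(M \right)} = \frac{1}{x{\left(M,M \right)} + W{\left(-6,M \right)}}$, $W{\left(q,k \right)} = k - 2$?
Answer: $\frac{13713779}{1010} \approx 13578.0$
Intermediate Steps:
$x{\left(c,B \right)} = B + 5 c$
$W{\left(q,k \right)} = -2 + k$ ($W{\left(q,k \right)} = k - 2 = -2 + k$)
$a{\left(M \right)} = \frac{1}{-2 + 7 M}$ ($a{\left(M \right)} = \frac{1}{\left(M + 5 M\right) + \left(-2 + M\right)} = \frac{1}{6 M + \left(-2 + M\right)} = \frac{1}{-2 + 7 M}$)
$- (-13578 - a{\left(-144 \right)}) = - (-13578 - \frac{1}{-2 + 7 \left(-144\right)}) = - (-13578 - \frac{1}{-2 - 1008}) = - (-13578 - \frac{1}{-1010}) = - (-13578 - - \frac{1}{1010}) = - (-13578 + \frac{1}{1010}) = \left(-1\right) \left(- \frac{13713779}{1010}\right) = \frac{13713779}{1010}$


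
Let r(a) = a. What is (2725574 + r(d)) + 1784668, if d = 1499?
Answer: 4511741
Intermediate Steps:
(2725574 + r(d)) + 1784668 = (2725574 + 1499) + 1784668 = 2727073 + 1784668 = 4511741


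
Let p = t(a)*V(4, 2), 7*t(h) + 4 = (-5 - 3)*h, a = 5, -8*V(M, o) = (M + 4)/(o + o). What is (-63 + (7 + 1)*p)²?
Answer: 124609/49 ≈ 2543.0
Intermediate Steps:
V(M, o) = -(4 + M)/(16*o) (V(M, o) = -(M + 4)/(8*(o + o)) = -(4 + M)/(8*(2*o)) = -(4 + M)*1/(2*o)/8 = -(4 + M)/(16*o))
t(h) = -4/7 - 8*h/7 (t(h) = -4/7 + ((-5 - 3)*h)/7 = -4/7 + (-8*h)/7 = -4/7 - 8*h/7)
p = 11/7 (p = (-4/7 - 8/7*5)*((1/16)*(-4 - 1*4)/2) = (-4/7 - 40/7)*((1/16)*(½)*(-4 - 4)) = -11*(-8)/(28*2) = -44/7*(-¼) = 11/7 ≈ 1.5714)
(-63 + (7 + 1)*p)² = (-63 + (7 + 1)*(11/7))² = (-63 + 8*(11/7))² = (-63 + 88/7)² = (-353/7)² = 124609/49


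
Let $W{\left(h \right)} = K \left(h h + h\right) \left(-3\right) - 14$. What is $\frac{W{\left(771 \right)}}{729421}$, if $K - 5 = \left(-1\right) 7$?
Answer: $\frac{3571258}{729421} \approx 4.896$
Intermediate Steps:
$K = -2$ ($K = 5 - 7 = -2$)
$W{\left(h \right)} = -14 + 6 h + 6 h^{2}$ ($W{\left(h \right)} = - 2 \left(h h + h\right) \left(-3\right) - 14 = - 2 \left(h^{2} + h\right) \left(-3\right) - 14 = - 2 \left(h + h^{2}\right) \left(-3\right) - 14 = - 2 \left(- 3 h - 3 h^{2}\right) - 14 = \left(6 h + 6 h^{2}\right) - 14 = -14 + 6 h + 6 h^{2}$)
$\frac{W{\left(771 \right)}}{729421} = \frac{-14 + 6 \cdot 771 + 6 \cdot 771^{2}}{729421} = \left(-14 + 4626 + 6 \cdot 594441\right) \frac{1}{729421} = \left(-14 + 4626 + 3566646\right) \frac{1}{729421} = 3571258 \cdot \frac{1}{729421} = \frac{3571258}{729421}$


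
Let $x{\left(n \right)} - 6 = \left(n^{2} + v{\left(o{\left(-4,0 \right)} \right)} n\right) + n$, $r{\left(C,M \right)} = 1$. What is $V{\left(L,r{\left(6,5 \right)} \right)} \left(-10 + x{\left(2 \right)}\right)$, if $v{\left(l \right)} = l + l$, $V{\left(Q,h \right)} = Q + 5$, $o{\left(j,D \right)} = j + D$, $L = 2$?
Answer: $-98$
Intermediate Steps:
$o{\left(j,D \right)} = D + j$
$V{\left(Q,h \right)} = 5 + Q$
$v{\left(l \right)} = 2 l$
$x{\left(n \right)} = 6 + n^{2} - 7 n$ ($x{\left(n \right)} = 6 + \left(\left(n^{2} + 2 \left(0 - 4\right) n\right) + n\right) = 6 + \left(\left(n^{2} + 2 \left(-4\right) n\right) + n\right) = 6 + \left(\left(n^{2} - 8 n\right) + n\right) = 6 + \left(n^{2} - 7 n\right) = 6 + n^{2} - 7 n$)
$V{\left(L,r{\left(6,5 \right)} \right)} \left(-10 + x{\left(2 \right)}\right) = \left(5 + 2\right) \left(-10 + \left(6 + 2^{2} - 14\right)\right) = 7 \left(-10 + \left(6 + 4 - 14\right)\right) = 7 \left(-10 - 4\right) = 7 \left(-14\right) = -98$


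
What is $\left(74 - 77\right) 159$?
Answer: $-477$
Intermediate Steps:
$\left(74 - 77\right) 159 = \left(-3\right) 159 = -477$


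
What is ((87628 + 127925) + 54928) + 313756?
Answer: 584237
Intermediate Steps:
((87628 + 127925) + 54928) + 313756 = (215553 + 54928) + 313756 = 270481 + 313756 = 584237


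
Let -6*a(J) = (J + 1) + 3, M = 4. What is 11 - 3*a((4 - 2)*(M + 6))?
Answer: 23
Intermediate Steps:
a(J) = -⅔ - J/6 (a(J) = -((J + 1) + 3)/6 = -((1 + J) + 3)/6 = -(4 + J)/6 = -⅔ - J/6)
11 - 3*a((4 - 2)*(M + 6)) = 11 - 3*(-⅔ - (4 - 2)*(4 + 6)/6) = 11 - 3*(-⅔ - 10/3) = 11 - 3*(-4) = 11 + 12 = 23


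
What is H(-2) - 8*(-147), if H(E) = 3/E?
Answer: 2349/2 ≈ 1174.5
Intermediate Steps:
H(-2) - 8*(-147) = 3/(-2) - 8*(-147) = 3*(-½) + 1176 = -3/2 + 1176 = 2349/2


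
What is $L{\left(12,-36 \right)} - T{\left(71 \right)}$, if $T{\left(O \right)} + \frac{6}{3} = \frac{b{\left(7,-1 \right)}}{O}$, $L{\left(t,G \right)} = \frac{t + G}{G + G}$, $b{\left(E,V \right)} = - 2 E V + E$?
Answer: $\frac{434}{213} \approx 2.0376$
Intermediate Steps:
$b{\left(E,V \right)} = E - 2 E V$ ($b{\left(E,V \right)} = - 2 E V + E = E - 2 E V$)
$L{\left(t,G \right)} = \frac{G + t}{2 G}$
$T{\left(O \right)} = -2 + \frac{21}{O}$ ($T{\left(O \right)} = -2 + \frac{7 \left(1 - -2\right)}{O} = -2 + \frac{7 \left(1 + 2\right)}{O} = -2 + \frac{7 \cdot 3}{O} = -2 + \frac{21}{O}$)
$L{\left(12,-36 \right)} - T{\left(71 \right)} = \frac{-36 + 12}{2 \left(-36\right)} - \left(-2 + \frac{21}{71}\right) = \frac{1}{2} \left(- \frac{1}{36}\right) \left(-24\right) - \left(-2 + 21 \cdot \frac{1}{71}\right) = \frac{1}{3} - \left(-2 + \frac{21}{71}\right) = \frac{1}{3} - - \frac{121}{71} = \frac{1}{3} + \frac{121}{71} = \frac{434}{213}$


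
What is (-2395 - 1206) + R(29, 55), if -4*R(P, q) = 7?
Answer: -14411/4 ≈ -3602.8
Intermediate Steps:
R(P, q) = -7/4 (R(P, q) = -1/4*7 = -7/4)
(-2395 - 1206) + R(29, 55) = (-2395 - 1206) - 7/4 = -3601 - 7/4 = -14411/4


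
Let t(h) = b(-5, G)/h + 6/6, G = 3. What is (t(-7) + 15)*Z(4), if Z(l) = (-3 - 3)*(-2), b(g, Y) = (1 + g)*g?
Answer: 1104/7 ≈ 157.71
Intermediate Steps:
b(g, Y) = g*(1 + g)
Z(l) = 12 (Z(l) = -6*(-2) = 12)
t(h) = 1 + 20/h (t(h) = (-5*(1 - 5))/h + 6/6 = (-5*(-4))/h + 6*(⅙) = 20/h + 1 = 1 + 20/h)
(t(-7) + 15)*Z(4) = ((20 - 7)/(-7) + 15)*12 = (-⅐*13 + 15)*12 = (-13/7 + 15)*12 = (92/7)*12 = 1104/7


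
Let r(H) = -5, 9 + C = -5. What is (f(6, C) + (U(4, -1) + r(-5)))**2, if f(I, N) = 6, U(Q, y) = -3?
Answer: 4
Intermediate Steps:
C = -14 (C = -9 - 5 = -14)
(f(6, C) + (U(4, -1) + r(-5)))**2 = (6 + (-3 - 5))**2 = (6 - 8)**2 = (-2)**2 = 4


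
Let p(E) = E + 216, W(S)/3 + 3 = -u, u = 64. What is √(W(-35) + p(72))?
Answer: √87 ≈ 9.3274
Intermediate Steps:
W(S) = -201 (W(S) = -9 + 3*(-1*64) = -9 + 3*(-64) = -9 - 192 = -201)
p(E) = 216 + E
√(W(-35) + p(72)) = √(-201 + (216 + 72)) = √(-201 + 288) = √87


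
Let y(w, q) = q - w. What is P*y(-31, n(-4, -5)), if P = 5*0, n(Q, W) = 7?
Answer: 0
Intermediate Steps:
P = 0
P*y(-31, n(-4, -5)) = 0*(7 - 1*(-31)) = 0*(7 + 31) = 0*38 = 0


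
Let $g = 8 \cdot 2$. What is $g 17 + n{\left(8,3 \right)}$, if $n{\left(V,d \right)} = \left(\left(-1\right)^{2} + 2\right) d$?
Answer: $281$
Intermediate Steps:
$n{\left(V,d \right)} = 3 d$ ($n{\left(V,d \right)} = \left(1 + 2\right) d = 3 d$)
$g = 16$
$g 17 + n{\left(8,3 \right)} = 16 \cdot 17 + 3 \cdot 3 = 272 + 9 = 281$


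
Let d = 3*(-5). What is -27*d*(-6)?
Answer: -2430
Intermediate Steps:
d = -15
-27*d*(-6) = -27*(-15)*(-6) = 405*(-6) = -2430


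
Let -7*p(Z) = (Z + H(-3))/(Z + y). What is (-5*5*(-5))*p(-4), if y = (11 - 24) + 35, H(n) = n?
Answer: 125/18 ≈ 6.9444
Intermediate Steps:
y = 22 (y = -13 + 35 = 22)
p(Z) = -(-3 + Z)/(7*(22 + Z)) (p(Z) = -(Z - 3)/(7*(Z + 22)) = -(-3 + Z)/(7*(22 + Z)))
(-5*5*(-5))*p(-4) = (-5*5*(-5))*((3 - 1*(-4))/(7*(22 - 4))) = (-25*(-5))*((⅐)*(3 + 4)/18) = 125*((⅐)*(1/18)*7) = 125*(1/18) = 125/18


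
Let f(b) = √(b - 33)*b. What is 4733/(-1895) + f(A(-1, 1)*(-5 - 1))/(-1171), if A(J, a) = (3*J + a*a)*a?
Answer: -4733/1895 - 12*I*√21/1171 ≈ -2.4976 - 0.046961*I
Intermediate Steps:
A(J, a) = a*(a² + 3*J) (A(J, a) = (3*J + a²)*a = (a² + 3*J)*a = a*(a² + 3*J))
f(b) = b*√(-33 + b) (f(b) = √(-33 + b)*b = b*√(-33 + b))
4733/(-1895) + f(A(-1, 1)*(-5 - 1))/(-1171) = 4733/(-1895) + (((1*(1² + 3*(-1)))*(-5 - 1))*√(-33 + (1*(1² + 3*(-1)))*(-5 - 1)))/(-1171) = 4733*(-1/1895) + (((1*(1 - 3))*(-6))*√(-33 + (1*(1 - 3))*(-6)))*(-1/1171) = -4733/1895 + (((1*(-2))*(-6))*√(-33 + (1*(-2))*(-6)))*(-1/1171) = -4733/1895 + ((-2*(-6))*√(-33 - 2*(-6)))*(-1/1171) = -4733/1895 + (12*√(-33 + 12))*(-1/1171) = -4733/1895 + (12*√(-21))*(-1/1171) = -4733/1895 + (12*(I*√21))*(-1/1171) = -4733/1895 + (12*I*√21)*(-1/1171) = -4733/1895 - 12*I*√21/1171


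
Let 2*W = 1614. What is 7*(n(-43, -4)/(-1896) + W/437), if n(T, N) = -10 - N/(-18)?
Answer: 24168991/1864242 ≈ 12.965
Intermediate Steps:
W = 807 (W = (½)*1614 = 807)
n(T, N) = -10 + N/18 (n(T, N) = -10 - N*(-1)/18 = -10 - (-1)*N/18 = -10 + N/18)
7*(n(-43, -4)/(-1896) + W/437) = 7*((-10 + (1/18)*(-4))/(-1896) + 807/437) = 7*((-10 - 2/9)*(-1/1896) + 807*(1/437)) = 7*(-92/9*(-1/1896) + 807/437) = 7*(23/4266 + 807/437) = 7*(3452713/1864242) = 24168991/1864242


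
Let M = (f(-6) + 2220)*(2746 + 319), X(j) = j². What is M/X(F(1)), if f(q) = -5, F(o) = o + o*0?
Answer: 6788975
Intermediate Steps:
F(o) = o (F(o) = o + 0 = o)
M = 6788975 (M = (-5 + 2220)*(2746 + 319) = 2215*3065 = 6788975)
M/X(F(1)) = 6788975/(1²) = 6788975/1 = 6788975*1 = 6788975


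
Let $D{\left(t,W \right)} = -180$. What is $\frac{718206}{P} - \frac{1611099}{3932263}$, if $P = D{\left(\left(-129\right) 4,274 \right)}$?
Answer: $- \frac{470744146333}{117967890} \approx -3990.4$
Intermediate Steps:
$P = -180$
$\frac{718206}{P} - \frac{1611099}{3932263} = \frac{718206}{-180} - \frac{1611099}{3932263} = 718206 \left(- \frac{1}{180}\right) - \frac{1611099}{3932263} = - \frac{119701}{30} - \frac{1611099}{3932263} = - \frac{470744146333}{117967890}$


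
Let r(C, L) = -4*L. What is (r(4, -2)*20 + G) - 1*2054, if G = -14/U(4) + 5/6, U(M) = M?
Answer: -5690/3 ≈ -1896.7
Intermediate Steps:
G = -8/3 (G = -14/4 + 5/6 = -14*1/4 + 5*(1/6) = -7/2 + 5/6 = -8/3 ≈ -2.6667)
(r(4, -2)*20 + G) - 1*2054 = (-4*(-2)*20 - 8/3) - 1*2054 = (8*20 - 8/3) - 2054 = (160 - 8/3) - 2054 = 472/3 - 2054 = -5690/3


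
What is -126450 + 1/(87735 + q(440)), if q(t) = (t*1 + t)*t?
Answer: -60055530749/474935 ≈ -1.2645e+5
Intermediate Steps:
q(t) = 2*t**2 (q(t) = (t + t)*t = (2*t)*t = 2*t**2)
-126450 + 1/(87735 + q(440)) = -126450 + 1/(87735 + 2*440**2) = -126450 + 1/(87735 + 2*193600) = -126450 + 1/(87735 + 387200) = -126450 + 1/474935 = -60055530749/474935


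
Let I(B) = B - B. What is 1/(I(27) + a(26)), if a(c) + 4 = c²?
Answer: 1/672 ≈ 0.0014881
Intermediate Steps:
a(c) = -4 + c²
I(B) = 0
1/(I(27) + a(26)) = 1/(0 + (-4 + 26²)) = 1/(0 + (-4 + 676)) = 1/(0 + 672) = 1/672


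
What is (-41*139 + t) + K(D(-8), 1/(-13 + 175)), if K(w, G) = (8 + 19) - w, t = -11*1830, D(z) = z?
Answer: -25794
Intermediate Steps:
t = -20130 (t = -1*20130 = -20130)
K(w, G) = 27 - w
(-41*139 + t) + K(D(-8), 1/(-13 + 175)) = (-41*139 - 20130) + (27 - 1*(-8)) = (-5699 - 20130) + (27 + 8) = -25829 + 35 = -25794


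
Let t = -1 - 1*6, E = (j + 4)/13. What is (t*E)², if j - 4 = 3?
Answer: 5929/169 ≈ 35.083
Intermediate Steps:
j = 7 (j = 4 + 3 = 7)
E = 11/13 (E = (7 + 4)/13 = 11*(1/13) = 11/13 ≈ 0.84615)
t = -7 (t = -1 - 6 = -7)
(t*E)² = (-7*11/13)² = (-77/13)² = 5929/169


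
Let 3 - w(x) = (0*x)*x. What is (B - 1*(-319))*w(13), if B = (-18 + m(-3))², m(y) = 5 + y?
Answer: 1725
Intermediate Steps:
B = 256 (B = (-18 + (5 - 3))² = (-18 + 2)² = (-16)² = 256)
w(x) = 3 (w(x) = 3 - 0*x*x = 3 - 0*x = 3 - 1*0 = 3 + 0 = 3)
(B - 1*(-319))*w(13) = (256 - 1*(-319))*3 = (256 + 319)*3 = 575*3 = 1725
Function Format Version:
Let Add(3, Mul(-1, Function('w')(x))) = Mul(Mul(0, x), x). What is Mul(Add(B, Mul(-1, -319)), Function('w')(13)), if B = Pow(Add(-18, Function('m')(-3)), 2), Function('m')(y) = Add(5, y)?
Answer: 1725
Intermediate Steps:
B = 256 (B = Pow(Add(-18, Add(5, -3)), 2) = Pow(Add(-18, 2), 2) = Pow(-16, 2) = 256)
Function('w')(x) = 3 (Function('w')(x) = Add(3, Mul(-1, Mul(Mul(0, x), x))) = Add(3, Mul(-1, Mul(0, x))) = Add(3, Mul(-1, 0)) = Add(3, 0) = 3)
Mul(Add(B, Mul(-1, -319)), Function('w')(13)) = Mul(Add(256, Mul(-1, -319)), 3) = Mul(Add(256, 319), 3) = Mul(575, 3) = 1725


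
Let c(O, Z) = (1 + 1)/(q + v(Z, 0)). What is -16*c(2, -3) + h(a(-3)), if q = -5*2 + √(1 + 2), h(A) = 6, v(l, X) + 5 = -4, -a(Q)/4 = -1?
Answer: 1378/179 + 16*√3/179 ≈ 7.8531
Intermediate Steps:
a(Q) = 4 (a(Q) = -4*(-1) = 4)
v(l, X) = -9 (v(l, X) = -5 - 4 = -9)
q = -10 + √3 ≈ -8.2679
c(O, Z) = 2/(-19 + √3) (c(O, Z) = (1 + 1)/((-10 + √3) - 9) = 2/(-19 + √3))
-16*c(2, -3) + h(a(-3)) = -16*(-19/179 - √3/179) + 6 = (304/179 + 16*√3/179) + 6 = 1378/179 + 16*√3/179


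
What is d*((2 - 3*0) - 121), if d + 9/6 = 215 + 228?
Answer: -105077/2 ≈ -52539.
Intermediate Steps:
d = 883/2 (d = -3/2 + (215 + 228) = -3/2 + 443 = 883/2 ≈ 441.50)
d*((2 - 3*0) - 121) = 883*((2 - 3*0) - 121)/2 = 883*((2 + 0) - 121)/2 = 883*(2 - 121)/2 = (883/2)*(-119) = -105077/2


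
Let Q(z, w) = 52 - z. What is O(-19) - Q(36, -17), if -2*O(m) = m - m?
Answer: -16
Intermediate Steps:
O(m) = 0 (O(m) = -(m - m)/2 = -1/2*0 = 0)
O(-19) - Q(36, -17) = 0 - (52 - 1*36) = 0 - (52 - 36) = 0 - 1*16 = 0 - 16 = -16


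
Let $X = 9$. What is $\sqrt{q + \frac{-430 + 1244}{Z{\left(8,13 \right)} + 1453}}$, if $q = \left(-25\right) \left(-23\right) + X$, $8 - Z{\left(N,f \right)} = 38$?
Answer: $\frac{\sqrt{1183716858}}{1423} \approx 24.178$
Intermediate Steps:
$Z{\left(N,f \right)} = -30$ ($Z{\left(N,f \right)} = 8 - 38 = -30$)
$q = 584$ ($q = \left(-25\right) \left(-23\right) + 9 = 575 + 9 = 584$)
$\sqrt{q + \frac{-430 + 1244}{Z{\left(8,13 \right)} + 1453}} = \sqrt{584 + \frac{-430 + 1244}{-30 + 1453}} = \sqrt{584 + \frac{814}{1423}} = \sqrt{\frac{831846}{1423}} = \frac{\sqrt{1183716858}}{1423}$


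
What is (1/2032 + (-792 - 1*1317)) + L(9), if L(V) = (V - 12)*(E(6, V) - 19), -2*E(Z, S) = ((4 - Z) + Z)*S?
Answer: -4059935/2032 ≈ -1998.0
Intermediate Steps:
E(Z, S) = -2*S (E(Z, S) = -((4 - Z) + Z)*S/2 = -2*S)
L(V) = (-19 - 2*V)*(-12 + V) (L(V) = (V - 12)*(-2*V - 19) = (-12 + V)*(-19 - 2*V) = (-19 - 2*V)*(-12 + V))
(1/2032 + (-792 - 1*1317)) + L(9) = (1/2032 + (-792 - 1*1317)) + (228 - 2*9**2 + 5*9) = (1/2032 + (-792 - 1317)) + (228 - 2*81 + 45) = (1/2032 - 2109) + (228 - 162 + 45) = -4285487/2032 + 111 = -4059935/2032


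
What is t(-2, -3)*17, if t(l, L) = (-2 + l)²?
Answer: 272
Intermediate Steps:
t(-2, -3)*17 = (-2 - 2)²*17 = (-4)²*17 = 16*17 = 272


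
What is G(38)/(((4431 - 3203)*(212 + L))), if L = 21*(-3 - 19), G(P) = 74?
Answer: -37/153500 ≈ -0.00024104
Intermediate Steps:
L = -462 (L = 21*(-22) = -462)
G(38)/(((4431 - 3203)*(212 + L))) = 74/(((4431 - 3203)*(212 - 462))) = 74/((1228*(-250))) = 74/(-307000) = 74*(-1/307000) = -37/153500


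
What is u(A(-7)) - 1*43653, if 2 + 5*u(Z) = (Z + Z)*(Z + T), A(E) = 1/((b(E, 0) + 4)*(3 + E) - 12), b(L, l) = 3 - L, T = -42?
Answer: -504630447/11560 ≈ -43653.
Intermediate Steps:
A(E) = 1/(-12 + (3 + E)*(7 - E)) (A(E) = 1/(((3 - E) + 4)*(3 + E) - 12) = 1/((7 - E)*(3 + E) - 12) = 1/((3 + E)*(7 - E) - 12) = 1/(-12 + (3 + E)*(7 - E)))
u(Z) = -⅖ + 2*Z*(-42 + Z)/5 (u(Z) = -⅖ + ((Z + Z)*(Z - 42))/5 = -⅖ + ((2*Z)*(-42 + Z))/5 = -⅖ + (2*Z*(-42 + Z))/5 = -⅖ + 2*Z*(-42 + Z)/5)
u(A(-7)) - 1*43653 = (-⅖ - 84/(5*(9 - 7 - 1*(-7)*(-3 - 7))) + 2*(1/(9 - 7 - 1*(-7)*(-3 - 7)))²/5) - 1*43653 = (-⅖ - 84/(5*(9 - 7 - 1*(-7)*(-10))) + 2*(1/(9 - 7 - 1*(-7)*(-10)))²/5) - 43653 = (-⅖ - 84/(5*(9 - 7 - 70)) + 2*(1/(9 - 7 - 70))²/5) - 43653 = (-⅖ - 84/5/(-68) + 2*(1/(-68))²/5) - 43653 = (-⅖ - 84/5*(-1/68) + 2*(-1/68)²/5) - 43653 = (-⅖ + 21/85 + (⅖)*(1/4624)) - 43653 = (-⅖ + 21/85 + 1/11560) - 43653 = -1767/11560 - 43653 = -504630447/11560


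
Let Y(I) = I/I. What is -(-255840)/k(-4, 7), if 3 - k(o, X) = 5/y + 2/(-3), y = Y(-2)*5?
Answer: 95940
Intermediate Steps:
Y(I) = 1
y = 5 (y = 1*5 = 5)
k(o, X) = 8/3 (k(o, X) = 3 - (5/5 + 2/(-3)) = 3 - (5*(⅕) + 2*(-⅓)) = 3 - (1 - ⅔) = 3 - 1*⅓ = 3 - ⅓ = 8/3)
-(-255840)/k(-4, 7) = -(-255840)/8/3 = -(-255840)*3/8 = -2665*(-36) = 95940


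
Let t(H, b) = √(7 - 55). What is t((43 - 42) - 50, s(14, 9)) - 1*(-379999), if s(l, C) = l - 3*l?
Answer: 379999 + 4*I*√3 ≈ 3.8e+5 + 6.9282*I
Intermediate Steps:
s(l, C) = -2*l
t(H, b) = 4*I*√3 (t(H, b) = √(-48) = 4*I*√3)
t((43 - 42) - 50, s(14, 9)) - 1*(-379999) = 4*I*√3 - 1*(-379999) = 4*I*√3 + 379999 = 379999 + 4*I*√3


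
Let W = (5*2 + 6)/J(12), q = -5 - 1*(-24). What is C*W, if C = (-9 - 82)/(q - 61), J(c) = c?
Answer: 26/9 ≈ 2.8889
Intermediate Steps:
q = 19 (q = -5 + 24 = 19)
C = 13/6 (C = (-9 - 82)/(19 - 61) = -91/(-42) = -91*(-1/42) = 13/6 ≈ 2.1667)
W = 4/3 (W = (5*2 + 6)/12 = (10 + 6)*(1/12) = 16*(1/12) = 4/3 ≈ 1.3333)
C*W = (13/6)*(4/3) = 26/9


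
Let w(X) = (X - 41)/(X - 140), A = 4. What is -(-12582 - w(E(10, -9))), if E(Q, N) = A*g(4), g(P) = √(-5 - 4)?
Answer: 62106223/4936 - 297*I/4936 ≈ 12582.0 - 0.06017*I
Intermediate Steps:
g(P) = 3*I (g(P) = √(-9) = 3*I)
E(Q, N) = 12*I (E(Q, N) = 4*(3*I) = 12*I)
w(X) = (-41 + X)/(-140 + X)
-(-12582 - w(E(10, -9))) = -(-12582 - (-41 + 12*I)/(-140 + 12*I)) = -(-12582 - (-140 - 12*I)/19744*(-41 + 12*I)) = -(-12582 - (-140 - 12*I)*(-41 + 12*I)/19744) = 12582 + (-140 - 12*I)*(-41 + 12*I)/19744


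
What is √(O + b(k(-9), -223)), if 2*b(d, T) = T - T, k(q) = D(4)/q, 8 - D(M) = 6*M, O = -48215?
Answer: I*√48215 ≈ 219.58*I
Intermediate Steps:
D(M) = 8 - 6*M
k(q) = -16/q (k(q) = (8 - 6*4)/q = (8 - 24)/q = -16/q)
b(d, T) = 0 (b(d, T) = (T - T)/2 = (½)*0 = 0)
√(O + b(k(-9), -223)) = √(-48215 + 0) = √(-48215) = I*√48215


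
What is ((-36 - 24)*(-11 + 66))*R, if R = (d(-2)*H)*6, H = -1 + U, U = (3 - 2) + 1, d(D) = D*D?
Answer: -79200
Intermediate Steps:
d(D) = D²
U = 2 (U = 1 + 1 = 2)
H = 1 (H = -1 + 2 = 1)
R = 24 (R = ((-2)²*1)*6 = (4*1)*6 = 4*6 = 24)
((-36 - 24)*(-11 + 66))*R = ((-36 - 24)*(-11 + 66))*24 = -60*55*24 = -3300*24 = -79200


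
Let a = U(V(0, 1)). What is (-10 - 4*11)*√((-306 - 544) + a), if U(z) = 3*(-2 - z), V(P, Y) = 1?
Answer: -54*I*√859 ≈ -1582.7*I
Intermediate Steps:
U(z) = -6 - 3*z
a = -9 (a = -6 - 3*1 = -6 - 3 = -9)
(-10 - 4*11)*√((-306 - 544) + a) = (-10 - 4*11)*√((-306 - 544) - 9) = (-10 - 44)*√(-850 - 9) = -54*I*√859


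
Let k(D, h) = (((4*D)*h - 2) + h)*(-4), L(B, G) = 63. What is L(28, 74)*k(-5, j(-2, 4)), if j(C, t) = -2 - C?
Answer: 504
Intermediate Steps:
k(D, h) = 8 - 4*h - 16*D*h (k(D, h) = ((4*D*h - 2) + h)*(-4) = ((-2 + 4*D*h) + h)*(-4) = (-2 + h + 4*D*h)*(-4) = 8 - 4*h - 16*D*h)
L(28, 74)*k(-5, j(-2, 4)) = 63*(8 - 4*(-2 - 1*(-2)) - 16*(-5)*(-2 - 1*(-2))) = 63*(8 - 4*(-2 + 2) - 16*(-5)*(-2 + 2)) = 63*(8 - 4*0 - 16*(-5)*0) = 63*(8 + 0 + 0) = 63*8 = 504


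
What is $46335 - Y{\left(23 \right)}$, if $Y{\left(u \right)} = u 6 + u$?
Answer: $46174$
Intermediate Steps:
$Y{\left(u \right)} = 7 u$ ($Y{\left(u \right)} = 6 u + u = 7 u$)
$46335 - Y{\left(23 \right)} = 46335 - 7 \cdot 23 = 46335 - 161 = 46174$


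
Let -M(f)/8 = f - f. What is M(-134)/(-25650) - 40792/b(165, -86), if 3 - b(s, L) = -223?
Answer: -20396/113 ≈ -180.50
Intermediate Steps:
b(s, L) = 226 (b(s, L) = 3 - 1*(-223) = 3 + 223 = 226)
M(f) = 0 (M(f) = -8*(f - f) = -8*0 = 0)
M(-134)/(-25650) - 40792/b(165, -86) = 0/(-25650) - 40792/226 = 0*(-1/25650) - 40792*1/226 = 0 - 20396/113 = -20396/113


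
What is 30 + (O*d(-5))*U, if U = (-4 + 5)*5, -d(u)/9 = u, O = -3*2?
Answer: -1320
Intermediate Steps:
O = -6
d(u) = -9*u
U = 5 (U = 1*5 = 5)
30 + (O*d(-5))*U = 30 - (-54)*(-5)*5 = 30 - 6*45*5 = 30 - 270*5 = 30 - 1350 = -1320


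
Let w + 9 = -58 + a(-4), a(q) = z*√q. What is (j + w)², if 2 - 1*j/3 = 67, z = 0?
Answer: 68644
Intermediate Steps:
j = -195 (j = 6 - 3*67 = 6 - 201 = -195)
a(q) = 0 (a(q) = 0*√q = 0)
w = -67 (w = -9 + (-58 + 0) = -9 - 58 = -67)
(j + w)² = (-195 - 67)² = (-262)² = 68644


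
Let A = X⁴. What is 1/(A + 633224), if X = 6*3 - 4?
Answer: 1/671640 ≈ 1.4889e-6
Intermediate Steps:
X = 14 (X = 18 - 4 = 14)
A = 38416 (A = 14⁴ = 38416)
1/(A + 633224) = 1/(38416 + 633224) = 1/671640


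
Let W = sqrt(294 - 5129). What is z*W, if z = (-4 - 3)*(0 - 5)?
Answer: 35*I*sqrt(4835) ≈ 2433.7*I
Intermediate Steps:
W = I*sqrt(4835) (W = sqrt(-4835) = I*sqrt(4835) ≈ 69.534*I)
z = 35 (z = -7*(-5) = 35)
z*W = 35*(I*sqrt(4835)) = 35*I*sqrt(4835)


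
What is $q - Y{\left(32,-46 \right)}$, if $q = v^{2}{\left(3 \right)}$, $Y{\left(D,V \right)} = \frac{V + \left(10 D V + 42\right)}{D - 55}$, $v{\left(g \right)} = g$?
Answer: $- \frac{14517}{23} \approx -631.17$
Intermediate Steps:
$Y{\left(D,V \right)} = \frac{42 + V + 10 D V}{-55 + D}$ ($Y{\left(D,V \right)} = \frac{V + \left(10 D V + 42\right)}{-55 + D} = \frac{V + \left(42 + 10 D V\right)}{-55 + D} = \frac{42 + V + 10 D V}{-55 + D}$)
$q = 9$ ($q = 3^{2} = 9$)
$q - Y{\left(32,-46 \right)} = 9 - \frac{42 - 46 + 10 \cdot 32 \left(-46\right)}{-55 + 32} = 9 - \frac{42 - 46 - 14720}{-23} = 9 - \left(- \frac{1}{23}\right) \left(-14724\right) = 9 - \frac{14724}{23} = - \frac{14517}{23}$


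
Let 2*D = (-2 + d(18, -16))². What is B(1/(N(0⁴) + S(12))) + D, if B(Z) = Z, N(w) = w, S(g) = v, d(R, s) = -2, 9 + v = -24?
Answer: 263/33 ≈ 7.9697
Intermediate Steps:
v = -33 (v = -9 - 24 = -33)
S(g) = -33
D = 8 (D = (-2 - 2)²/2 = (½)*(-4)² = (½)*16 = 8)
B(1/(N(0⁴) + S(12))) + D = 1/(0⁴ - 33) + 8 = 1/(0 - 33) + 8 = 1/(-33) + 8 = -1/33 + 8 = 263/33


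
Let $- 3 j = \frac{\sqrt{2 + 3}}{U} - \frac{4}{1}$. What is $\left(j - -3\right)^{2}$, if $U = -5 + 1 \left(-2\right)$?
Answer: $\frac{\left(91 + \sqrt{5}\right)^{2}}{441} \approx 19.712$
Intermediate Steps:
$U = -7$ ($U = -5 - 2 = -7$)
$j = \frac{4}{3} + \frac{\sqrt{5}}{21}$ ($j = - \frac{\frac{\sqrt{2 + 3}}{-7} - \frac{4}{1}}{3} = - \frac{\sqrt{5} \left(- \frac{1}{7}\right) - 4}{3} = - \frac{- \frac{\sqrt{5}}{7} - 4}{3} = - \frac{-4 - \frac{\sqrt{5}}{7}}{3} = \frac{4}{3} + \frac{\sqrt{5}}{21} \approx 1.4398$)
$\left(j - -3\right)^{2} = \left(\left(\frac{4}{3} + \frac{\sqrt{5}}{21}\right) - -3\right)^{2} = \left(\left(\frac{4}{3} + \frac{\sqrt{5}}{21}\right) + 3\right)^{2} = \left(\frac{13}{3} + \frac{\sqrt{5}}{21}\right)^{2}$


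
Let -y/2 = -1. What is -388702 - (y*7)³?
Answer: -391446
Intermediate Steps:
y = 2 (y = -2*(-1) = 2)
-388702 - (y*7)³ = -388702 - (2*7)³ = -388702 - 1*14³ = -388702 - 1*2744 = -388702 - 2744 = -391446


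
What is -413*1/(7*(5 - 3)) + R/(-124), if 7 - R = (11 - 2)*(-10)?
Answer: -3755/124 ≈ -30.282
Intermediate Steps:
R = 97 (R = 7 - (11 - 2)*(-10) = 7 - 9*(-10) = 7 - 1*(-90) = 7 + 90 = 97)
-413*1/(7*(5 - 3)) + R/(-124) = -413*1/(7*(5 - 3)) + 97/(-124) = -413/(2*7) + 97*(-1/124) = -413/14 - 97/124 = -413*1/14 - 97/124 = -59/2 - 97/124 = -3755/124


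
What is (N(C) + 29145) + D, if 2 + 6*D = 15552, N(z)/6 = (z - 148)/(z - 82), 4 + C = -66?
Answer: 3618961/114 ≈ 31745.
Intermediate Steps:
C = -70 (C = -4 - 66 = -70)
N(z) = 6*(-148 + z)/(-82 + z) (N(z) = 6*((z - 148)/(z - 82)) = 6*((-148 + z)/(-82 + z)) = 6*(-148 + z)/(-82 + z))
D = 7775/3 (D = -⅓ + (⅙)*15552 = -⅓ + 2592 = 7775/3 ≈ 2591.7)
(N(C) + 29145) + D = (6*(-148 - 70)/(-82 - 70) + 29145) + 7775/3 = (6*(-218)/(-152) + 29145) + 7775/3 = (6*(-1/152)*(-218) + 29145) + 7775/3 = (327/38 + 29145) + 7775/3 = 1107837/38 + 7775/3 = 3618961/114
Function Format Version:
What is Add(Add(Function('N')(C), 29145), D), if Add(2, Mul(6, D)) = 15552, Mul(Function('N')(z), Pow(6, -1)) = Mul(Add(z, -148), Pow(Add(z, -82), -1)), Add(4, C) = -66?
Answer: Rational(3618961, 114) ≈ 31745.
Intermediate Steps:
C = -70 (C = Add(-4, -66) = -70)
Function('N')(z) = Mul(6, Pow(Add(-82, z), -1), Add(-148, z)) (Function('N')(z) = Mul(6, Mul(Add(z, -148), Pow(Add(z, -82), -1))) = Mul(6, Mul(Add(-148, z), Pow(Add(-82, z), -1))) = Mul(6, Mul(Pow(Add(-82, z), -1), Add(-148, z))) = Mul(6, Pow(Add(-82, z), -1), Add(-148, z)))
D = Rational(7775, 3) (D = Add(Rational(-1, 3), Mul(Rational(1, 6), 15552)) = Add(Rational(-1, 3), 2592) = Rational(7775, 3) ≈ 2591.7)
Add(Add(Function('N')(C), 29145), D) = Add(Add(Mul(6, Pow(Add(-82, -70), -1), Add(-148, -70)), 29145), Rational(7775, 3)) = Add(Add(Mul(6, Pow(-152, -1), -218), 29145), Rational(7775, 3)) = Add(Add(Mul(6, Rational(-1, 152), -218), 29145), Rational(7775, 3)) = Add(Add(Rational(327, 38), 29145), Rational(7775, 3)) = Add(Rational(1107837, 38), Rational(7775, 3)) = Rational(3618961, 114)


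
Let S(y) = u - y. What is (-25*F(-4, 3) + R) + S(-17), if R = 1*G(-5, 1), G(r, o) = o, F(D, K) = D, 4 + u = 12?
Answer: 126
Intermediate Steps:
u = 8 (u = -4 + 12 = 8)
S(y) = 8 - y
R = 1 (R = 1*1 = 1)
(-25*F(-4, 3) + R) + S(-17) = (-25*(-4) + 1) + (8 - 1*(-17)) = (100 + 1) + (8 + 17) = 101 + 25 = 126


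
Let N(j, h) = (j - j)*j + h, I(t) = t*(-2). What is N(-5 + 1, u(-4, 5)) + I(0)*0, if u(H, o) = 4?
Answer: 4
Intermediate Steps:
I(t) = -2*t
N(j, h) = h (N(j, h) = 0*j + h = 0 + h = h)
N(-5 + 1, u(-4, 5)) + I(0)*0 = 4 - 2*0*0 = 4 + 0*0 = 4 + 0 = 4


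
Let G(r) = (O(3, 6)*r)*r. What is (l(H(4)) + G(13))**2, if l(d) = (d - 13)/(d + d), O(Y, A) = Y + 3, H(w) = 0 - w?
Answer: 66080641/64 ≈ 1.0325e+6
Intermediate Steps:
H(w) = -w
O(Y, A) = 3 + Y
l(d) = (-13 + d)/(2*d) (l(d) = (-13 + d)/((2*d)) = (-13 + d)*(1/(2*d)) = (-13 + d)/(2*d))
G(r) = 6*r**2 (G(r) = ((3 + 3)*r)*r = (6*r)*r = 6*r**2)
(l(H(4)) + G(13))**2 = ((-13 - 1*4)/(2*((-1*4))) + 6*13**2)**2 = ((1/2)*(-13 - 4)/(-4) + 6*169)**2 = ((1/2)*(-1/4)*(-17) + 1014)**2 = (17/8 + 1014)**2 = (8129/8)**2 = 66080641/64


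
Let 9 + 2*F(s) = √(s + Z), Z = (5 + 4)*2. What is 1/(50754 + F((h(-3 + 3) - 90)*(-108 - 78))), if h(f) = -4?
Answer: 67666/3434009833 - 2*√17502/10302029499 ≈ 1.9679e-5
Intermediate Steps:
Z = 18 (Z = 9*2 = 18)
F(s) = -9/2 + √(18 + s)/2 (F(s) = -9/2 + √(s + 18)/2 = -9/2 + √(18 + s)/2)
1/(50754 + F((h(-3 + 3) - 90)*(-108 - 78))) = 1/(50754 + (-9/2 + √(18 + (-4 - 90)*(-108 - 78))/2)) = 1/(50754 + (-9/2 + √(18 - 94*(-186))/2)) = 1/(50754 + (-9/2 + √(18 + 17484)/2)) = 1/(50754 + (-9/2 + √17502/2)) = 1/(101499/2 + √17502/2)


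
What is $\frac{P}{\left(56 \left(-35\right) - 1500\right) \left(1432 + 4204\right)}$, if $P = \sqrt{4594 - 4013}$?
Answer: $- \frac{\sqrt{581}}{19500560} \approx -1.2361 \cdot 10^{-6}$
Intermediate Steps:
$P = \sqrt{581} \approx 24.104$
$\frac{P}{\left(56 \left(-35\right) - 1500\right) \left(1432 + 4204\right)} = \frac{\sqrt{581}}{\left(56 \left(-35\right) - 1500\right) \left(1432 + 4204\right)} = \frac{\sqrt{581}}{\left(-1960 - 1500\right) 5636} = \frac{\sqrt{581}}{\left(-3460\right) 5636} = \frac{\sqrt{581}}{-19500560} = \sqrt{581} \left(- \frac{1}{19500560}\right) = - \frac{\sqrt{581}}{19500560}$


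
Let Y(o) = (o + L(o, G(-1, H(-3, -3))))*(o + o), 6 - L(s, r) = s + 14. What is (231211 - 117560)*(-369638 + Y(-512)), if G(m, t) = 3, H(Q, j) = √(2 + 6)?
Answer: -41078699346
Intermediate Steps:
H(Q, j) = 2*√2 (H(Q, j) = √8 = 2*√2)
L(s, r) = -8 - s (L(s, r) = 6 - (s + 14) = 6 - (14 + s) = 6 + (-14 - s) = -8 - s)
Y(o) = -16*o (Y(o) = (o + (-8 - o))*(o + o) = -16*o)
(231211 - 117560)*(-369638 + Y(-512)) = (231211 - 117560)*(-369638 - 16*(-512)) = 113651*(-369638 + 8192) = 113651*(-361446) = -41078699346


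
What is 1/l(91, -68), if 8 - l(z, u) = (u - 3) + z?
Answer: -1/12 ≈ -0.083333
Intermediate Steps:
l(z, u) = 11 - u - z (l(z, u) = 8 - ((u - 3) + z) = 8 - ((-3 + u) + z) = 8 - (-3 + u + z) = 8 + (3 - u - z) = 11 - u - z)
1/l(91, -68) = 1/(11 - 1*(-68) - 1*91) = 1/(11 + 68 - 91) = 1/(-12) = -1/12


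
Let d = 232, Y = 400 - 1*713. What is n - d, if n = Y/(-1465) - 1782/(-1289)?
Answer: -435091233/1888385 ≈ -230.40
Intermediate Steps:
Y = -313 (Y = 400 - 713 = -313)
n = 3014087/1888385 (n = -313/(-1465) - 1782/(-1289) = -313*(-1/1465) - 1782*(-1/1289) = 313/1465 + 1782/1289 = 3014087/1888385 ≈ 1.5961)
n - d = 3014087/1888385 - 1*232 = 3014087/1888385 - 232 = -435091233/1888385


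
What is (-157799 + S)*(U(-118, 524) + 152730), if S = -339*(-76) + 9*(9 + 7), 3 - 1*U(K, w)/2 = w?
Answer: -20006282008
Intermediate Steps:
U(K, w) = 6 - 2*w
S = 25908 (S = 25764 + 9*16 = 25764 + 144 = 25908)
(-157799 + S)*(U(-118, 524) + 152730) = (-157799 + 25908)*((6 - 2*524) + 152730) = -131891*((6 - 1048) + 152730) = -131891*(-1042 + 152730) = -131891*151688 = -20006282008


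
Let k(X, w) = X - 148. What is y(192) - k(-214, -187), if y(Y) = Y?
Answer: 554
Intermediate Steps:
k(X, w) = -148 + X
y(192) - k(-214, -187) = 192 - (-148 - 214) = 192 - 1*(-362) = 192 + 362 = 554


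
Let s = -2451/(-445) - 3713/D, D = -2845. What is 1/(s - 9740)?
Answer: -253205/2464491624 ≈ -0.00010274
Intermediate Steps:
s = 1725076/253205 (s = -2451/(-445) - 3713/(-2845) = -2451*(-1/445) - 3713*(-1/2845) = 2451/445 + 3713/2845 = 1725076/253205 ≈ 6.8130)
1/(s - 9740) = 1/(1725076/253205 - 9740) = 1/(-2464491624/253205) = -253205/2464491624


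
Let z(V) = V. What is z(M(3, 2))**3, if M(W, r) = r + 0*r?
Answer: 8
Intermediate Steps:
M(W, r) = r (M(W, r) = r + 0 = r)
z(M(3, 2))**3 = 2**3 = 8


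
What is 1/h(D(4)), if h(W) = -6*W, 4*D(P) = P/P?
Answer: -⅔ ≈ -0.66667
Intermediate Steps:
D(P) = ¼ (D(P) = (P/P)/4 = (¼)*1 = ¼)
1/h(D(4)) = 1/(-6*¼) = 1/(-3/2) = -⅔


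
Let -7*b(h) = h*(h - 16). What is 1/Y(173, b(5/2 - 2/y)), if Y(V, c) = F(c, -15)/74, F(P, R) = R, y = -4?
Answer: -74/15 ≈ -4.9333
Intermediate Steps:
b(h) = -h*(-16 + h)/7 (b(h) = -h*(h - 16)/7 = -h*(-16 + h)/7)
Y(V, c) = -15/74
1/Y(173, b(5/2 - 2/y)) = 1/(-15/74) = -74/15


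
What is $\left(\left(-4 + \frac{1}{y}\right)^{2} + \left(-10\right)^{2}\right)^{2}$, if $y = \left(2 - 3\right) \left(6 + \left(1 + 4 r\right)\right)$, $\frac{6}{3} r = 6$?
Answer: $\frac{1766436841}{130321} \approx 13555.0$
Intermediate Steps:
$r = 3$ ($r = \frac{1}{2} \cdot 6 = 3$)
$y = -19$ ($y = \left(2 - 3\right) \left(6 + \left(1 + 4 \cdot 3\right)\right) = - (6 + \left(1 + 12\right)) = - (6 + 13) = \left(-1\right) 19 = -19$)
$\left(\left(-4 + \frac{1}{y}\right)^{2} + \left(-10\right)^{2}\right)^{2} = \left(\left(-4 + \frac{1}{-19}\right)^{2} + \left(-10\right)^{2}\right)^{2} = \left(\left(-4 - \frac{1}{19}\right)^{2} + 100\right)^{2} = \left(\left(- \frac{77}{19}\right)^{2} + 100\right)^{2} = \left(\frac{5929}{361} + 100\right)^{2} = \left(\frac{42029}{361}\right)^{2} = \frac{1766436841}{130321}$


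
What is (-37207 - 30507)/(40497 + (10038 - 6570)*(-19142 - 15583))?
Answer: 67714/120385803 ≈ 0.00056248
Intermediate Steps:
(-37207 - 30507)/(40497 + (10038 - 6570)*(-19142 - 15583)) = -67714/(40497 + 3468*(-34725)) = -67714/(40497 - 120426300) = -67714/(-120385803) = -67714*(-1/120385803) = 67714/120385803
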